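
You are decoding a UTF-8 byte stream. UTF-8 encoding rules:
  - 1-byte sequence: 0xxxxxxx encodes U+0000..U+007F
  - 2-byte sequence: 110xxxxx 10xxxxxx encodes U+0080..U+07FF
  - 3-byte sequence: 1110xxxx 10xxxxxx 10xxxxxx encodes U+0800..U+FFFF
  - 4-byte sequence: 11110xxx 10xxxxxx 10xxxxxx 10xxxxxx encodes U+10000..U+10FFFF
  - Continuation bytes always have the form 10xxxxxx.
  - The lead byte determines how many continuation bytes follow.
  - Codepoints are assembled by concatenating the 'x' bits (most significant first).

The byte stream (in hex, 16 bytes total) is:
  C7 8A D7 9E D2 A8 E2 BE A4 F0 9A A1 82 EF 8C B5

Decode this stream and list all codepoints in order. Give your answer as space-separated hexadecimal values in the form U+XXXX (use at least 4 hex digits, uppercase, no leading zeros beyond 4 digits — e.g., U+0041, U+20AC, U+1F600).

Byte[0]=C7: 2-byte lead, need 1 cont bytes. acc=0x7
Byte[1]=8A: continuation. acc=(acc<<6)|0x0A=0x1CA
Completed: cp=U+01CA (starts at byte 0)
Byte[2]=D7: 2-byte lead, need 1 cont bytes. acc=0x17
Byte[3]=9E: continuation. acc=(acc<<6)|0x1E=0x5DE
Completed: cp=U+05DE (starts at byte 2)
Byte[4]=D2: 2-byte lead, need 1 cont bytes. acc=0x12
Byte[5]=A8: continuation. acc=(acc<<6)|0x28=0x4A8
Completed: cp=U+04A8 (starts at byte 4)
Byte[6]=E2: 3-byte lead, need 2 cont bytes. acc=0x2
Byte[7]=BE: continuation. acc=(acc<<6)|0x3E=0xBE
Byte[8]=A4: continuation. acc=(acc<<6)|0x24=0x2FA4
Completed: cp=U+2FA4 (starts at byte 6)
Byte[9]=F0: 4-byte lead, need 3 cont bytes. acc=0x0
Byte[10]=9A: continuation. acc=(acc<<6)|0x1A=0x1A
Byte[11]=A1: continuation. acc=(acc<<6)|0x21=0x6A1
Byte[12]=82: continuation. acc=(acc<<6)|0x02=0x1A842
Completed: cp=U+1A842 (starts at byte 9)
Byte[13]=EF: 3-byte lead, need 2 cont bytes. acc=0xF
Byte[14]=8C: continuation. acc=(acc<<6)|0x0C=0x3CC
Byte[15]=B5: continuation. acc=(acc<<6)|0x35=0xF335
Completed: cp=U+F335 (starts at byte 13)

Answer: U+01CA U+05DE U+04A8 U+2FA4 U+1A842 U+F335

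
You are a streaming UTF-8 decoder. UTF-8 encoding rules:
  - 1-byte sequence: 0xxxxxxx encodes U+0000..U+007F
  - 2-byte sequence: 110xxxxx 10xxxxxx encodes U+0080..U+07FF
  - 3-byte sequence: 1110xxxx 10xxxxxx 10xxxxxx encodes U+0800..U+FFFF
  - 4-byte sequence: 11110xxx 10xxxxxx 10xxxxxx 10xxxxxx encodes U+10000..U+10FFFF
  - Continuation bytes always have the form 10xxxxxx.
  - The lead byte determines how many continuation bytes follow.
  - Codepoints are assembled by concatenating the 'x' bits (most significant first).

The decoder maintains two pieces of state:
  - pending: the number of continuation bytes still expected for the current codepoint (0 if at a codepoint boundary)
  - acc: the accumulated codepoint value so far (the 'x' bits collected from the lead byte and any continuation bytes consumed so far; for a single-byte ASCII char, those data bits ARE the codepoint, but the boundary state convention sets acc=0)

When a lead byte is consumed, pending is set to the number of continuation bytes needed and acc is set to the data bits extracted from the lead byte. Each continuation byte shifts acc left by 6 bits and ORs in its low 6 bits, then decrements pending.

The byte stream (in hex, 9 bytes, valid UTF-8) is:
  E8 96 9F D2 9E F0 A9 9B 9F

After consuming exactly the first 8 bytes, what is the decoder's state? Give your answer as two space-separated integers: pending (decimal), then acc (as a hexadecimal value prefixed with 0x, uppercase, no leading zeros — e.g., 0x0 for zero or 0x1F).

Answer: 1 0xA5B

Derivation:
Byte[0]=E8: 3-byte lead. pending=2, acc=0x8
Byte[1]=96: continuation. acc=(acc<<6)|0x16=0x216, pending=1
Byte[2]=9F: continuation. acc=(acc<<6)|0x1F=0x859F, pending=0
Byte[3]=D2: 2-byte lead. pending=1, acc=0x12
Byte[4]=9E: continuation. acc=(acc<<6)|0x1E=0x49E, pending=0
Byte[5]=F0: 4-byte lead. pending=3, acc=0x0
Byte[6]=A9: continuation. acc=(acc<<6)|0x29=0x29, pending=2
Byte[7]=9B: continuation. acc=(acc<<6)|0x1B=0xA5B, pending=1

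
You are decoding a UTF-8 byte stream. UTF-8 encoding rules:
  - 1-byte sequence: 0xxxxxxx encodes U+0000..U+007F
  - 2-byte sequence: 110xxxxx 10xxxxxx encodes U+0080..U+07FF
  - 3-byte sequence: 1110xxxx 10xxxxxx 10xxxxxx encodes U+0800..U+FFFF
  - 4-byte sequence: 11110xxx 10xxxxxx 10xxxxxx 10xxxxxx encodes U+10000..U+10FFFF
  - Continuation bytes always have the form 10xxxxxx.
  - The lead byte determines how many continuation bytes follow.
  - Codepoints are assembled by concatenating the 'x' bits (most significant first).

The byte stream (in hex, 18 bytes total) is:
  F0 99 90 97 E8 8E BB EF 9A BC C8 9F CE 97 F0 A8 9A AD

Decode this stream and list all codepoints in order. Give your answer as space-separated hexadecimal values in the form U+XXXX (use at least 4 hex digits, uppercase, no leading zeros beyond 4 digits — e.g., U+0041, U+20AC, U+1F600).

Answer: U+19417 U+83BB U+F6BC U+021F U+0397 U+286AD

Derivation:
Byte[0]=F0: 4-byte lead, need 3 cont bytes. acc=0x0
Byte[1]=99: continuation. acc=(acc<<6)|0x19=0x19
Byte[2]=90: continuation. acc=(acc<<6)|0x10=0x650
Byte[3]=97: continuation. acc=(acc<<6)|0x17=0x19417
Completed: cp=U+19417 (starts at byte 0)
Byte[4]=E8: 3-byte lead, need 2 cont bytes. acc=0x8
Byte[5]=8E: continuation. acc=(acc<<6)|0x0E=0x20E
Byte[6]=BB: continuation. acc=(acc<<6)|0x3B=0x83BB
Completed: cp=U+83BB (starts at byte 4)
Byte[7]=EF: 3-byte lead, need 2 cont bytes. acc=0xF
Byte[8]=9A: continuation. acc=(acc<<6)|0x1A=0x3DA
Byte[9]=BC: continuation. acc=(acc<<6)|0x3C=0xF6BC
Completed: cp=U+F6BC (starts at byte 7)
Byte[10]=C8: 2-byte lead, need 1 cont bytes. acc=0x8
Byte[11]=9F: continuation. acc=(acc<<6)|0x1F=0x21F
Completed: cp=U+021F (starts at byte 10)
Byte[12]=CE: 2-byte lead, need 1 cont bytes. acc=0xE
Byte[13]=97: continuation. acc=(acc<<6)|0x17=0x397
Completed: cp=U+0397 (starts at byte 12)
Byte[14]=F0: 4-byte lead, need 3 cont bytes. acc=0x0
Byte[15]=A8: continuation. acc=(acc<<6)|0x28=0x28
Byte[16]=9A: continuation. acc=(acc<<6)|0x1A=0xA1A
Byte[17]=AD: continuation. acc=(acc<<6)|0x2D=0x286AD
Completed: cp=U+286AD (starts at byte 14)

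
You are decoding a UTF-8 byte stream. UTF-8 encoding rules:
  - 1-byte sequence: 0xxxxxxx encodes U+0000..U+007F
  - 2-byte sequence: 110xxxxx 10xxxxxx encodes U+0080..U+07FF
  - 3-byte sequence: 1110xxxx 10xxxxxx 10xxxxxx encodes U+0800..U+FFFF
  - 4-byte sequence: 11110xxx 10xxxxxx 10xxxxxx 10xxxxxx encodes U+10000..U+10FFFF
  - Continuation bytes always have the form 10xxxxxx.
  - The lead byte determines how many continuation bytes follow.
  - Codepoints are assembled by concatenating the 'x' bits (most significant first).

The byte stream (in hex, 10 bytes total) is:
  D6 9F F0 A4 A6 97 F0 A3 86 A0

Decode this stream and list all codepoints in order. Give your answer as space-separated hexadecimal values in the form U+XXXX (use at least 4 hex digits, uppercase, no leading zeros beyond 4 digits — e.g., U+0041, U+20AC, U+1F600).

Byte[0]=D6: 2-byte lead, need 1 cont bytes. acc=0x16
Byte[1]=9F: continuation. acc=(acc<<6)|0x1F=0x59F
Completed: cp=U+059F (starts at byte 0)
Byte[2]=F0: 4-byte lead, need 3 cont bytes. acc=0x0
Byte[3]=A4: continuation. acc=(acc<<6)|0x24=0x24
Byte[4]=A6: continuation. acc=(acc<<6)|0x26=0x926
Byte[5]=97: continuation. acc=(acc<<6)|0x17=0x24997
Completed: cp=U+24997 (starts at byte 2)
Byte[6]=F0: 4-byte lead, need 3 cont bytes. acc=0x0
Byte[7]=A3: continuation. acc=(acc<<6)|0x23=0x23
Byte[8]=86: continuation. acc=(acc<<6)|0x06=0x8C6
Byte[9]=A0: continuation. acc=(acc<<6)|0x20=0x231A0
Completed: cp=U+231A0 (starts at byte 6)

Answer: U+059F U+24997 U+231A0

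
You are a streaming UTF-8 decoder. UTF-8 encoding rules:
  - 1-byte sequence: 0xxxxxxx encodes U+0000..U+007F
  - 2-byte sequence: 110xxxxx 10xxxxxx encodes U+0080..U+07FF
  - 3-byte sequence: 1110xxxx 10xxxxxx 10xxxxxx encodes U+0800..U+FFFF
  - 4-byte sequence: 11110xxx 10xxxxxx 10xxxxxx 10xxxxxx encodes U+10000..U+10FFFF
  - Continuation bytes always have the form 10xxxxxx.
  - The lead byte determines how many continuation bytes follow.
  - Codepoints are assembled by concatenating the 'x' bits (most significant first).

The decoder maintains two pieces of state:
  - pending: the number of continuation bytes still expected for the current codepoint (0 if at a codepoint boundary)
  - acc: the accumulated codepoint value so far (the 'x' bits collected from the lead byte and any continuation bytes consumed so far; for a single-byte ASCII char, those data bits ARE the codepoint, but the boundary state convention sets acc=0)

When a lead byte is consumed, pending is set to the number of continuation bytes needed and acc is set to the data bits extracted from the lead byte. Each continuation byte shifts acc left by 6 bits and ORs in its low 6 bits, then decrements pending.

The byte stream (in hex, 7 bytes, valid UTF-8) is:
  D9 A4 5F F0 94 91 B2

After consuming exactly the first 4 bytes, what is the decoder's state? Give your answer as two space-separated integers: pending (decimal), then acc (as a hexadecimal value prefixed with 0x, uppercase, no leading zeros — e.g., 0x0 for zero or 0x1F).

Answer: 3 0x0

Derivation:
Byte[0]=D9: 2-byte lead. pending=1, acc=0x19
Byte[1]=A4: continuation. acc=(acc<<6)|0x24=0x664, pending=0
Byte[2]=5F: 1-byte. pending=0, acc=0x0
Byte[3]=F0: 4-byte lead. pending=3, acc=0x0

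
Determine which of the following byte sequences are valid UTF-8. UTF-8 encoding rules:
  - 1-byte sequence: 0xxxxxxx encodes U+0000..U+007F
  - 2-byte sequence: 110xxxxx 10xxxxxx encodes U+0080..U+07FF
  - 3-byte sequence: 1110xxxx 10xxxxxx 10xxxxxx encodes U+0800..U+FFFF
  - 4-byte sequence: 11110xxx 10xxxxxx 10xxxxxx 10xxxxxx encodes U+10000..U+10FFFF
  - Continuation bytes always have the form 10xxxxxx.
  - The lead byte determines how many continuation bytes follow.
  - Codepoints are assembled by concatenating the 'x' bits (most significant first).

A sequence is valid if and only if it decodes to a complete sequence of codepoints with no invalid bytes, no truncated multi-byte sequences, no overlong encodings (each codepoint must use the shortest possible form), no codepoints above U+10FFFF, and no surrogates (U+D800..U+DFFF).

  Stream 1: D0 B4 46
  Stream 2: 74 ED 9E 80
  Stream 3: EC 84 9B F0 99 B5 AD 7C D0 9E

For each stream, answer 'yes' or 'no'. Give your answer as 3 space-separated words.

Answer: yes yes yes

Derivation:
Stream 1: decodes cleanly. VALID
Stream 2: decodes cleanly. VALID
Stream 3: decodes cleanly. VALID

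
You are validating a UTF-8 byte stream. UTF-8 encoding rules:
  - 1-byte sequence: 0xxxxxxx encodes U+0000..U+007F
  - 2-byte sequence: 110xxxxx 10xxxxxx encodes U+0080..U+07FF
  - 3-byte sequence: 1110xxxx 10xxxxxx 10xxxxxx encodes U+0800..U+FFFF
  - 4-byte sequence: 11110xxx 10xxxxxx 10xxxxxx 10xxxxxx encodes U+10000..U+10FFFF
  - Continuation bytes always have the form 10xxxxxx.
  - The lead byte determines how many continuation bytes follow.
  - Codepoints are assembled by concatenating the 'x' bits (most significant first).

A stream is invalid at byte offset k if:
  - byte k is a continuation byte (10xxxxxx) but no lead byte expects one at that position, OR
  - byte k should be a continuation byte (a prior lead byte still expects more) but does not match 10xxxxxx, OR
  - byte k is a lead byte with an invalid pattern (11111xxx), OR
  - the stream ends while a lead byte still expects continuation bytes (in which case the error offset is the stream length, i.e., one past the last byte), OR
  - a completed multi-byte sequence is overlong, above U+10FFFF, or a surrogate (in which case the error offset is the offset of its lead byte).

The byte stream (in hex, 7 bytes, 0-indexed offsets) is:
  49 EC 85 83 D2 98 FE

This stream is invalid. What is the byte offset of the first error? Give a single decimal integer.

Answer: 6

Derivation:
Byte[0]=49: 1-byte ASCII. cp=U+0049
Byte[1]=EC: 3-byte lead, need 2 cont bytes. acc=0xC
Byte[2]=85: continuation. acc=(acc<<6)|0x05=0x305
Byte[3]=83: continuation. acc=(acc<<6)|0x03=0xC143
Completed: cp=U+C143 (starts at byte 1)
Byte[4]=D2: 2-byte lead, need 1 cont bytes. acc=0x12
Byte[5]=98: continuation. acc=(acc<<6)|0x18=0x498
Completed: cp=U+0498 (starts at byte 4)
Byte[6]=FE: INVALID lead byte (not 0xxx/110x/1110/11110)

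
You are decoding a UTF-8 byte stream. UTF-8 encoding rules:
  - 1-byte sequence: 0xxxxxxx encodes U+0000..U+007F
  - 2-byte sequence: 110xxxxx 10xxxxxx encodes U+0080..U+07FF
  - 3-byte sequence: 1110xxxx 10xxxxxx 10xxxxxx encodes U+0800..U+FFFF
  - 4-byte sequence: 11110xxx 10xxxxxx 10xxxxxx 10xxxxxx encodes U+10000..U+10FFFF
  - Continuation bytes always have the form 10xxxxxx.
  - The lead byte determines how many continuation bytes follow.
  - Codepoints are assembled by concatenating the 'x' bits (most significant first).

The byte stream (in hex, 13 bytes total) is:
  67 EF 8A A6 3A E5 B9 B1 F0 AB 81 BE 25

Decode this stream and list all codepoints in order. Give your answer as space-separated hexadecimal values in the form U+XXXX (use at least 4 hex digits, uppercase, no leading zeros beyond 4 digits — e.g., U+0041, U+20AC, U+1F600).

Byte[0]=67: 1-byte ASCII. cp=U+0067
Byte[1]=EF: 3-byte lead, need 2 cont bytes. acc=0xF
Byte[2]=8A: continuation. acc=(acc<<6)|0x0A=0x3CA
Byte[3]=A6: continuation. acc=(acc<<6)|0x26=0xF2A6
Completed: cp=U+F2A6 (starts at byte 1)
Byte[4]=3A: 1-byte ASCII. cp=U+003A
Byte[5]=E5: 3-byte lead, need 2 cont bytes. acc=0x5
Byte[6]=B9: continuation. acc=(acc<<6)|0x39=0x179
Byte[7]=B1: continuation. acc=(acc<<6)|0x31=0x5E71
Completed: cp=U+5E71 (starts at byte 5)
Byte[8]=F0: 4-byte lead, need 3 cont bytes. acc=0x0
Byte[9]=AB: continuation. acc=(acc<<6)|0x2B=0x2B
Byte[10]=81: continuation. acc=(acc<<6)|0x01=0xAC1
Byte[11]=BE: continuation. acc=(acc<<6)|0x3E=0x2B07E
Completed: cp=U+2B07E (starts at byte 8)
Byte[12]=25: 1-byte ASCII. cp=U+0025

Answer: U+0067 U+F2A6 U+003A U+5E71 U+2B07E U+0025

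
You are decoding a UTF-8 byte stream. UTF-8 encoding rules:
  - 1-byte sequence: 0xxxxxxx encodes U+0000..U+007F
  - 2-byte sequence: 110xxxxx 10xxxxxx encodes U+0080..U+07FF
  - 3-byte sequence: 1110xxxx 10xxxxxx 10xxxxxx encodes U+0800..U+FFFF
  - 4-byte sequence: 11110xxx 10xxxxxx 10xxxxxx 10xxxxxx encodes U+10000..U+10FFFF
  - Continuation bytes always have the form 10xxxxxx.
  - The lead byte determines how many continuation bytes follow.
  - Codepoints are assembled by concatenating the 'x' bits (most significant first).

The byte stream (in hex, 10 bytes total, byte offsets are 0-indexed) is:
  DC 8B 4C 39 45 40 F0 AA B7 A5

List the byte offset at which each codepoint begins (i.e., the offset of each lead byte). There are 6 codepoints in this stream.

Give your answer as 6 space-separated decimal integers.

Answer: 0 2 3 4 5 6

Derivation:
Byte[0]=DC: 2-byte lead, need 1 cont bytes. acc=0x1C
Byte[1]=8B: continuation. acc=(acc<<6)|0x0B=0x70B
Completed: cp=U+070B (starts at byte 0)
Byte[2]=4C: 1-byte ASCII. cp=U+004C
Byte[3]=39: 1-byte ASCII. cp=U+0039
Byte[4]=45: 1-byte ASCII. cp=U+0045
Byte[5]=40: 1-byte ASCII. cp=U+0040
Byte[6]=F0: 4-byte lead, need 3 cont bytes. acc=0x0
Byte[7]=AA: continuation. acc=(acc<<6)|0x2A=0x2A
Byte[8]=B7: continuation. acc=(acc<<6)|0x37=0xAB7
Byte[9]=A5: continuation. acc=(acc<<6)|0x25=0x2ADE5
Completed: cp=U+2ADE5 (starts at byte 6)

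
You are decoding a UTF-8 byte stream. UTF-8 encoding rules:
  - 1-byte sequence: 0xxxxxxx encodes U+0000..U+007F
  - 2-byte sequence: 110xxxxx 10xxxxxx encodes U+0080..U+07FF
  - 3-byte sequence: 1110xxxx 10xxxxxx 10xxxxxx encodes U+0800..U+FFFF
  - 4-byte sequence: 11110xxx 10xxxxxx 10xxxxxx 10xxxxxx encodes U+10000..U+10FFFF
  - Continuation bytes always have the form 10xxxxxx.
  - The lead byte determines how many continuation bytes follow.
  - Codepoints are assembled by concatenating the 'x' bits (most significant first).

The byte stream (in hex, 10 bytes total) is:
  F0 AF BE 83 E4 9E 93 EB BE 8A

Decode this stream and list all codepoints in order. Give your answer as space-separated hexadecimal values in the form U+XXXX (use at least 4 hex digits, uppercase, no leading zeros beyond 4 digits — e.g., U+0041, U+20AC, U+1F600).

Answer: U+2FF83 U+4793 U+BF8A

Derivation:
Byte[0]=F0: 4-byte lead, need 3 cont bytes. acc=0x0
Byte[1]=AF: continuation. acc=(acc<<6)|0x2F=0x2F
Byte[2]=BE: continuation. acc=(acc<<6)|0x3E=0xBFE
Byte[3]=83: continuation. acc=(acc<<6)|0x03=0x2FF83
Completed: cp=U+2FF83 (starts at byte 0)
Byte[4]=E4: 3-byte lead, need 2 cont bytes. acc=0x4
Byte[5]=9E: continuation. acc=(acc<<6)|0x1E=0x11E
Byte[6]=93: continuation. acc=(acc<<6)|0x13=0x4793
Completed: cp=U+4793 (starts at byte 4)
Byte[7]=EB: 3-byte lead, need 2 cont bytes. acc=0xB
Byte[8]=BE: continuation. acc=(acc<<6)|0x3E=0x2FE
Byte[9]=8A: continuation. acc=(acc<<6)|0x0A=0xBF8A
Completed: cp=U+BF8A (starts at byte 7)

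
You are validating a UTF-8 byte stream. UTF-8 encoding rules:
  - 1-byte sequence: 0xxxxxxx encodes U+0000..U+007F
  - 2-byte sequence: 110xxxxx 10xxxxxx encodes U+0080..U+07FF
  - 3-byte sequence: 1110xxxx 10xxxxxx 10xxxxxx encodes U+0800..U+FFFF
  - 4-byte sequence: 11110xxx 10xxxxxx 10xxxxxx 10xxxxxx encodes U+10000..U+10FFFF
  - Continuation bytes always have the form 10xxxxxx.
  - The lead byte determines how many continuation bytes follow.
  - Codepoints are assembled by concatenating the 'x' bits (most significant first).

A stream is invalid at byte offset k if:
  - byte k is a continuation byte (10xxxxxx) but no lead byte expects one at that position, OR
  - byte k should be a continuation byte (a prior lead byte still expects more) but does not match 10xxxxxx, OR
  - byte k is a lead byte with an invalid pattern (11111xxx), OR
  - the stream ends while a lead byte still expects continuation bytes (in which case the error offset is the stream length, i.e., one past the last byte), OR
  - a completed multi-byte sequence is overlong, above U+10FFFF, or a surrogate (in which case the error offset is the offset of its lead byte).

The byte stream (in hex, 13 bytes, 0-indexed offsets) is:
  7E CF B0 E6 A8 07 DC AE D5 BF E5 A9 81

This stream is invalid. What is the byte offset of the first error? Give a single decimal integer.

Byte[0]=7E: 1-byte ASCII. cp=U+007E
Byte[1]=CF: 2-byte lead, need 1 cont bytes. acc=0xF
Byte[2]=B0: continuation. acc=(acc<<6)|0x30=0x3F0
Completed: cp=U+03F0 (starts at byte 1)
Byte[3]=E6: 3-byte lead, need 2 cont bytes. acc=0x6
Byte[4]=A8: continuation. acc=(acc<<6)|0x28=0x1A8
Byte[5]=07: expected 10xxxxxx continuation. INVALID

Answer: 5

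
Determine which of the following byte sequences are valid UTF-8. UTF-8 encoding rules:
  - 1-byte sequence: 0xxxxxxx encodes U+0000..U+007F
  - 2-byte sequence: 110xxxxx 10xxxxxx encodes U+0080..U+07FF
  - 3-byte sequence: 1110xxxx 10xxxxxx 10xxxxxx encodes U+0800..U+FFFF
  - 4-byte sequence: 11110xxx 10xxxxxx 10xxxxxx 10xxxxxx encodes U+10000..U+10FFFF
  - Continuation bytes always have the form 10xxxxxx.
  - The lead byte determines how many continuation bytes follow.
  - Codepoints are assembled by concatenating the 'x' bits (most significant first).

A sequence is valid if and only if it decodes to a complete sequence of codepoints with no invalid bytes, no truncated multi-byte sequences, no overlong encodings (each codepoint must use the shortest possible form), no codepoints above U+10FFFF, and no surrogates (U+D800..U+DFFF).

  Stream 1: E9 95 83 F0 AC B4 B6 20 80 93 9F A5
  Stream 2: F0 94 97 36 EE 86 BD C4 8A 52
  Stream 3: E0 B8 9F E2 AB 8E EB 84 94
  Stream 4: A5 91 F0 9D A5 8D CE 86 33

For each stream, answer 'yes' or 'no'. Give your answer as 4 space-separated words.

Answer: no no yes no

Derivation:
Stream 1: error at byte offset 8. INVALID
Stream 2: error at byte offset 3. INVALID
Stream 3: decodes cleanly. VALID
Stream 4: error at byte offset 0. INVALID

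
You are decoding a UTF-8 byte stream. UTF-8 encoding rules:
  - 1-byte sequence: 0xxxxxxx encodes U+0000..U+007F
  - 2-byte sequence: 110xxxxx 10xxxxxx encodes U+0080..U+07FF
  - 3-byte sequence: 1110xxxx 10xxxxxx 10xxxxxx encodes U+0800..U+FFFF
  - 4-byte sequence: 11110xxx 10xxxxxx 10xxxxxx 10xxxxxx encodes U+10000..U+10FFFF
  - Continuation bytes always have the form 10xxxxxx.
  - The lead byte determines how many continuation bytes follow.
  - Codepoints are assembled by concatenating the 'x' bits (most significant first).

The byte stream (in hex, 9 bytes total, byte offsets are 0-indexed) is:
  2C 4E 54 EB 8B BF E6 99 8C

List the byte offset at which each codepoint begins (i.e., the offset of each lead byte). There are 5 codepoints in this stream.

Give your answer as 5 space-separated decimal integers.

Answer: 0 1 2 3 6

Derivation:
Byte[0]=2C: 1-byte ASCII. cp=U+002C
Byte[1]=4E: 1-byte ASCII. cp=U+004E
Byte[2]=54: 1-byte ASCII. cp=U+0054
Byte[3]=EB: 3-byte lead, need 2 cont bytes. acc=0xB
Byte[4]=8B: continuation. acc=(acc<<6)|0x0B=0x2CB
Byte[5]=BF: continuation. acc=(acc<<6)|0x3F=0xB2FF
Completed: cp=U+B2FF (starts at byte 3)
Byte[6]=E6: 3-byte lead, need 2 cont bytes. acc=0x6
Byte[7]=99: continuation. acc=(acc<<6)|0x19=0x199
Byte[8]=8C: continuation. acc=(acc<<6)|0x0C=0x664C
Completed: cp=U+664C (starts at byte 6)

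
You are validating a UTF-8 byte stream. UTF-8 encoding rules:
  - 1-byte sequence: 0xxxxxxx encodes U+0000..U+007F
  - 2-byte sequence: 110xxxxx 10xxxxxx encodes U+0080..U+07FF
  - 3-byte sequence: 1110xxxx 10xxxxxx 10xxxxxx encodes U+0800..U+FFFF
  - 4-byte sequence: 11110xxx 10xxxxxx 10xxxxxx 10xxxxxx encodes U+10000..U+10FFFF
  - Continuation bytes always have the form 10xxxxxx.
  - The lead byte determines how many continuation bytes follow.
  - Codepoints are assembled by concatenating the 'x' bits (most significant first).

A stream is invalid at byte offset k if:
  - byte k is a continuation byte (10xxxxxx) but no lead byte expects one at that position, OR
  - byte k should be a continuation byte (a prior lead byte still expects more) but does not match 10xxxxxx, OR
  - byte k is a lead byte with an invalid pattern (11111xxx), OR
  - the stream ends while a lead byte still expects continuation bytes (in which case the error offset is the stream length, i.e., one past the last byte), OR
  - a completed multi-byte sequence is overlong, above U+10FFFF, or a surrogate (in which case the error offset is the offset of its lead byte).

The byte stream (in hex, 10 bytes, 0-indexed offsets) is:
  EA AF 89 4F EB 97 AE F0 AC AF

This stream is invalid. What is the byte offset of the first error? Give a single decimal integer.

Byte[0]=EA: 3-byte lead, need 2 cont bytes. acc=0xA
Byte[1]=AF: continuation. acc=(acc<<6)|0x2F=0x2AF
Byte[2]=89: continuation. acc=(acc<<6)|0x09=0xABC9
Completed: cp=U+ABC9 (starts at byte 0)
Byte[3]=4F: 1-byte ASCII. cp=U+004F
Byte[4]=EB: 3-byte lead, need 2 cont bytes. acc=0xB
Byte[5]=97: continuation. acc=(acc<<6)|0x17=0x2D7
Byte[6]=AE: continuation. acc=(acc<<6)|0x2E=0xB5EE
Completed: cp=U+B5EE (starts at byte 4)
Byte[7]=F0: 4-byte lead, need 3 cont bytes. acc=0x0
Byte[8]=AC: continuation. acc=(acc<<6)|0x2C=0x2C
Byte[9]=AF: continuation. acc=(acc<<6)|0x2F=0xB2F
Byte[10]: stream ended, expected continuation. INVALID

Answer: 10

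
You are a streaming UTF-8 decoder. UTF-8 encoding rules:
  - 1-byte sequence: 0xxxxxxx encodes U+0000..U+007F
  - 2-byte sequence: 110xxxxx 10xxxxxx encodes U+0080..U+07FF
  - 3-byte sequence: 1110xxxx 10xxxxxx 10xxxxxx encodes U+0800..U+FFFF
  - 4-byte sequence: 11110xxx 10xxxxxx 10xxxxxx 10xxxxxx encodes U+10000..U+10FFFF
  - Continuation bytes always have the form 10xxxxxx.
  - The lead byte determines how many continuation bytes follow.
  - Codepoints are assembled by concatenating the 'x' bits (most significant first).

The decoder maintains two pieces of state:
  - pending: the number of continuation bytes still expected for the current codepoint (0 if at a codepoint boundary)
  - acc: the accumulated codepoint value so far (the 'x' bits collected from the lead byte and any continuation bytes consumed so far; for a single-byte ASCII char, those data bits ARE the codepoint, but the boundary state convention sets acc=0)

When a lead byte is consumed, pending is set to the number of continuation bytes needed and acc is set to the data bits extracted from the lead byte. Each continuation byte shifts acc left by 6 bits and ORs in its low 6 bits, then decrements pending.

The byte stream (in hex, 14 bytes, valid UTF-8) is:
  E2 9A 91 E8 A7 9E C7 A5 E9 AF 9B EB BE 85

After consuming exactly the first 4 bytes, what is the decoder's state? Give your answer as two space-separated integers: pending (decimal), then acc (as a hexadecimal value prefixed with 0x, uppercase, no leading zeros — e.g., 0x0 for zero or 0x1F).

Answer: 2 0x8

Derivation:
Byte[0]=E2: 3-byte lead. pending=2, acc=0x2
Byte[1]=9A: continuation. acc=(acc<<6)|0x1A=0x9A, pending=1
Byte[2]=91: continuation. acc=(acc<<6)|0x11=0x2691, pending=0
Byte[3]=E8: 3-byte lead. pending=2, acc=0x8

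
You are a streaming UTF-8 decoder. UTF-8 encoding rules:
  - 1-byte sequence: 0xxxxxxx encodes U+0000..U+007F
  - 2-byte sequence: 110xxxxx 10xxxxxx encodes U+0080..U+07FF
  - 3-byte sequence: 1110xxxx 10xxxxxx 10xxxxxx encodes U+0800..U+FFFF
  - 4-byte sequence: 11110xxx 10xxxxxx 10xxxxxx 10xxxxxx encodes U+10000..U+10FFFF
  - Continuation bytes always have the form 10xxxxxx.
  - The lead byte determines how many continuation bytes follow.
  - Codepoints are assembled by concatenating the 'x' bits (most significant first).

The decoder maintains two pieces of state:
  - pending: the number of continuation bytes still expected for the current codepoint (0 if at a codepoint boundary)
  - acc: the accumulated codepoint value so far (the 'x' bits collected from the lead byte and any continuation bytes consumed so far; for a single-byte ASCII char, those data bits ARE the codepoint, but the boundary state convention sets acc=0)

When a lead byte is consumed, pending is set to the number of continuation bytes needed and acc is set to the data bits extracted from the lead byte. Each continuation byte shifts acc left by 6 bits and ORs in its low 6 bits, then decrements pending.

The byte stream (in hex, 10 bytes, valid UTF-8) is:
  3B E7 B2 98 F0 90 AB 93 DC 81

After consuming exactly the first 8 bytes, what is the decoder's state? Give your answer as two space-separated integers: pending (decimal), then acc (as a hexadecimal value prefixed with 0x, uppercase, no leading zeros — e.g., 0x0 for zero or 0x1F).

Byte[0]=3B: 1-byte. pending=0, acc=0x0
Byte[1]=E7: 3-byte lead. pending=2, acc=0x7
Byte[2]=B2: continuation. acc=(acc<<6)|0x32=0x1F2, pending=1
Byte[3]=98: continuation. acc=(acc<<6)|0x18=0x7C98, pending=0
Byte[4]=F0: 4-byte lead. pending=3, acc=0x0
Byte[5]=90: continuation. acc=(acc<<6)|0x10=0x10, pending=2
Byte[6]=AB: continuation. acc=(acc<<6)|0x2B=0x42B, pending=1
Byte[7]=93: continuation. acc=(acc<<6)|0x13=0x10AD3, pending=0

Answer: 0 0x10AD3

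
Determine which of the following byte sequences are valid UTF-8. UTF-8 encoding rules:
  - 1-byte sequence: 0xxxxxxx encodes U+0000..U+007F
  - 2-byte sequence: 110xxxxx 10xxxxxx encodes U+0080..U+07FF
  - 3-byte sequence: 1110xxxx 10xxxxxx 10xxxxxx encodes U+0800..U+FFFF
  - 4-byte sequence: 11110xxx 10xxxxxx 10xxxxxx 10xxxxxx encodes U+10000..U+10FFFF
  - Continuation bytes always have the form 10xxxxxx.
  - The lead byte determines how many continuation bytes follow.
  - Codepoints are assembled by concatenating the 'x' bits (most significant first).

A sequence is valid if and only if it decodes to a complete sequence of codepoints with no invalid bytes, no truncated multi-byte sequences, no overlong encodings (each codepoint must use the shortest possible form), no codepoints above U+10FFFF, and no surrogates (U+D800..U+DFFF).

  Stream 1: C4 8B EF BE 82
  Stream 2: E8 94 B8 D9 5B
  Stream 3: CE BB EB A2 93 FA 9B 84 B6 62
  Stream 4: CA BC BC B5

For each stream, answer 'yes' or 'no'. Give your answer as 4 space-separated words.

Stream 1: decodes cleanly. VALID
Stream 2: error at byte offset 4. INVALID
Stream 3: error at byte offset 5. INVALID
Stream 4: error at byte offset 2. INVALID

Answer: yes no no no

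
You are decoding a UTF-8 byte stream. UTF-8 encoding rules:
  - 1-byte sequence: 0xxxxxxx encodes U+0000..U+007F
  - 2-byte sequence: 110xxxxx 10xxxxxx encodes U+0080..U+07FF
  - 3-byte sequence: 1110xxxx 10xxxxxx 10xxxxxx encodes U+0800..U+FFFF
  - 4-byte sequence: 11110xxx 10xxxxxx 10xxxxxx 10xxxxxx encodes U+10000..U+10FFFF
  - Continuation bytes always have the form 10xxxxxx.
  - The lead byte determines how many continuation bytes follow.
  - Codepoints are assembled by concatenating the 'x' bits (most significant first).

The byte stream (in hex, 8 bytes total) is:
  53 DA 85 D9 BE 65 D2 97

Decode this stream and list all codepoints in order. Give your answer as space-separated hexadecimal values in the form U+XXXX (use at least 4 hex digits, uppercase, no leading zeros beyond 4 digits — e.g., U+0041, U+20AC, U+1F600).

Answer: U+0053 U+0685 U+067E U+0065 U+0497

Derivation:
Byte[0]=53: 1-byte ASCII. cp=U+0053
Byte[1]=DA: 2-byte lead, need 1 cont bytes. acc=0x1A
Byte[2]=85: continuation. acc=(acc<<6)|0x05=0x685
Completed: cp=U+0685 (starts at byte 1)
Byte[3]=D9: 2-byte lead, need 1 cont bytes. acc=0x19
Byte[4]=BE: continuation. acc=(acc<<6)|0x3E=0x67E
Completed: cp=U+067E (starts at byte 3)
Byte[5]=65: 1-byte ASCII. cp=U+0065
Byte[6]=D2: 2-byte lead, need 1 cont bytes. acc=0x12
Byte[7]=97: continuation. acc=(acc<<6)|0x17=0x497
Completed: cp=U+0497 (starts at byte 6)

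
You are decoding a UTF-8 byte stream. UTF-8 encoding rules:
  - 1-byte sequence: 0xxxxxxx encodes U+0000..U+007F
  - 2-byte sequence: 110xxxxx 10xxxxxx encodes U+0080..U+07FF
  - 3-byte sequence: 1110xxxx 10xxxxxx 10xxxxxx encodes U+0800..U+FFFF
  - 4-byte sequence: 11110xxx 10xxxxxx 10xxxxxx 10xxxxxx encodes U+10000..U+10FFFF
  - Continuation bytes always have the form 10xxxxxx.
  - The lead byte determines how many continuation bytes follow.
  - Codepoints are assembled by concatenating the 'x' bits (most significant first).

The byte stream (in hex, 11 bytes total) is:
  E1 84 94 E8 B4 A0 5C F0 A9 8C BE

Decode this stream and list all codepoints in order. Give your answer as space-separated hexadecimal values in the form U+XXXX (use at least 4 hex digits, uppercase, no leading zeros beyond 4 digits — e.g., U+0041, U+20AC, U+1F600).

Answer: U+1114 U+8D20 U+005C U+2933E

Derivation:
Byte[0]=E1: 3-byte lead, need 2 cont bytes. acc=0x1
Byte[1]=84: continuation. acc=(acc<<6)|0x04=0x44
Byte[2]=94: continuation. acc=(acc<<6)|0x14=0x1114
Completed: cp=U+1114 (starts at byte 0)
Byte[3]=E8: 3-byte lead, need 2 cont bytes. acc=0x8
Byte[4]=B4: continuation. acc=(acc<<6)|0x34=0x234
Byte[5]=A0: continuation. acc=(acc<<6)|0x20=0x8D20
Completed: cp=U+8D20 (starts at byte 3)
Byte[6]=5C: 1-byte ASCII. cp=U+005C
Byte[7]=F0: 4-byte lead, need 3 cont bytes. acc=0x0
Byte[8]=A9: continuation. acc=(acc<<6)|0x29=0x29
Byte[9]=8C: continuation. acc=(acc<<6)|0x0C=0xA4C
Byte[10]=BE: continuation. acc=(acc<<6)|0x3E=0x2933E
Completed: cp=U+2933E (starts at byte 7)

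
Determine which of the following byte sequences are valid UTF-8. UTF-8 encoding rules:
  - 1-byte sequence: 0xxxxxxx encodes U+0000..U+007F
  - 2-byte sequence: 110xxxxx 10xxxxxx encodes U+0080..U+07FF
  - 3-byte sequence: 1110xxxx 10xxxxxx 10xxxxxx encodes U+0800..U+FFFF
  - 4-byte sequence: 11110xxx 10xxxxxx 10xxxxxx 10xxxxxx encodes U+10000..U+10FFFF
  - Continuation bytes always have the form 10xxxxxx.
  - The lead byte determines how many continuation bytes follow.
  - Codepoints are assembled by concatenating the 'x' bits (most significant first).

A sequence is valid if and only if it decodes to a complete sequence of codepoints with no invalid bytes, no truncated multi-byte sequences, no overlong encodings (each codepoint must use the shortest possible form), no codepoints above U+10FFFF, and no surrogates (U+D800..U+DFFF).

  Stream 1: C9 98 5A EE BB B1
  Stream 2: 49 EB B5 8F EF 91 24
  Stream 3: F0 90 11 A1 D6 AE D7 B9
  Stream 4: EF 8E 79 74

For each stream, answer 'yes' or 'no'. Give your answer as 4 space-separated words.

Answer: yes no no no

Derivation:
Stream 1: decodes cleanly. VALID
Stream 2: error at byte offset 6. INVALID
Stream 3: error at byte offset 2. INVALID
Stream 4: error at byte offset 2. INVALID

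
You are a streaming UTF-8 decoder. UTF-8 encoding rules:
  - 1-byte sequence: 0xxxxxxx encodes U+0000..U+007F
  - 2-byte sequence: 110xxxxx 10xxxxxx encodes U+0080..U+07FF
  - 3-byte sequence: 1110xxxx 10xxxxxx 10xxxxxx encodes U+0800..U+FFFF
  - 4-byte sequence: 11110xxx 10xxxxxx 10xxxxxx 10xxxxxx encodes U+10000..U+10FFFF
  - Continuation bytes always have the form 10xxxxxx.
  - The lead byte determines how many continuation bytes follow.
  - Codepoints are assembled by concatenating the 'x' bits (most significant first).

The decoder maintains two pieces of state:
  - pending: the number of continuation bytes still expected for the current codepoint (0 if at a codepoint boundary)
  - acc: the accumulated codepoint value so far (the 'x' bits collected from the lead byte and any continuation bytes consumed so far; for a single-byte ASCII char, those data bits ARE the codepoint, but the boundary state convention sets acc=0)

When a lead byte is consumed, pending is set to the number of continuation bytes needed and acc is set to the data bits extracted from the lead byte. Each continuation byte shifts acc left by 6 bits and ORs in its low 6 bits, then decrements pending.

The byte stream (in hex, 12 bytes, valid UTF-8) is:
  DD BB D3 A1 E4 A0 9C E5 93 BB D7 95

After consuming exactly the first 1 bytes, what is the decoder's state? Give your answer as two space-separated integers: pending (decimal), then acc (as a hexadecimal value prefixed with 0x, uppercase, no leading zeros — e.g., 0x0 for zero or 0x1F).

Answer: 1 0x1D

Derivation:
Byte[0]=DD: 2-byte lead. pending=1, acc=0x1D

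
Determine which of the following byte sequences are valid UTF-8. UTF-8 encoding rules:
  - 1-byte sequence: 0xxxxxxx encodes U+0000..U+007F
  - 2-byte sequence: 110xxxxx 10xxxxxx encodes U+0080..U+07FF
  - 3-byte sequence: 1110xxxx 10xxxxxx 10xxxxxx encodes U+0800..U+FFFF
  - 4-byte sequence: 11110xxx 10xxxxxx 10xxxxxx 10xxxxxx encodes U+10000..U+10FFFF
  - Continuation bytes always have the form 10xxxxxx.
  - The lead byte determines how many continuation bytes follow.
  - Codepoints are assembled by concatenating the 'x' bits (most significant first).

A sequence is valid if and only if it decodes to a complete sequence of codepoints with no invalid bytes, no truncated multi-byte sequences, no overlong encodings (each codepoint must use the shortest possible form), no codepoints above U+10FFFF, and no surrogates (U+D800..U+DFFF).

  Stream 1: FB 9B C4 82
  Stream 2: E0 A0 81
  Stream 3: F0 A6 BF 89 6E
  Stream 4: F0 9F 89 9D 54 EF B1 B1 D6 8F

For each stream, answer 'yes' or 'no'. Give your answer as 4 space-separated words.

Answer: no yes yes yes

Derivation:
Stream 1: error at byte offset 0. INVALID
Stream 2: decodes cleanly. VALID
Stream 3: decodes cleanly. VALID
Stream 4: decodes cleanly. VALID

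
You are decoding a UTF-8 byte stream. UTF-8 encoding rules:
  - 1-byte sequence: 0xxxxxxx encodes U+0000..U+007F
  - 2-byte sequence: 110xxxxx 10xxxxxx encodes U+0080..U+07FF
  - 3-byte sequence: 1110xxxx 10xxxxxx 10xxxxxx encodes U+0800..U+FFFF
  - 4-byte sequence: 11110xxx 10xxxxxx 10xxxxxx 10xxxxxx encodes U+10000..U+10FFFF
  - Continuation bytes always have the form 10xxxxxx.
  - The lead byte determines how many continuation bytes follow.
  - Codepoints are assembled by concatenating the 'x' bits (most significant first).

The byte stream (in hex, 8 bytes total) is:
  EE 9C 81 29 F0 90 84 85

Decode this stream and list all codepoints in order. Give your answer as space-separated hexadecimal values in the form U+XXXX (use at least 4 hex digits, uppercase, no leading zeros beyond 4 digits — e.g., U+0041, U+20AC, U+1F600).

Answer: U+E701 U+0029 U+10105

Derivation:
Byte[0]=EE: 3-byte lead, need 2 cont bytes. acc=0xE
Byte[1]=9C: continuation. acc=(acc<<6)|0x1C=0x39C
Byte[2]=81: continuation. acc=(acc<<6)|0x01=0xE701
Completed: cp=U+E701 (starts at byte 0)
Byte[3]=29: 1-byte ASCII. cp=U+0029
Byte[4]=F0: 4-byte lead, need 3 cont bytes. acc=0x0
Byte[5]=90: continuation. acc=(acc<<6)|0x10=0x10
Byte[6]=84: continuation. acc=(acc<<6)|0x04=0x404
Byte[7]=85: continuation. acc=(acc<<6)|0x05=0x10105
Completed: cp=U+10105 (starts at byte 4)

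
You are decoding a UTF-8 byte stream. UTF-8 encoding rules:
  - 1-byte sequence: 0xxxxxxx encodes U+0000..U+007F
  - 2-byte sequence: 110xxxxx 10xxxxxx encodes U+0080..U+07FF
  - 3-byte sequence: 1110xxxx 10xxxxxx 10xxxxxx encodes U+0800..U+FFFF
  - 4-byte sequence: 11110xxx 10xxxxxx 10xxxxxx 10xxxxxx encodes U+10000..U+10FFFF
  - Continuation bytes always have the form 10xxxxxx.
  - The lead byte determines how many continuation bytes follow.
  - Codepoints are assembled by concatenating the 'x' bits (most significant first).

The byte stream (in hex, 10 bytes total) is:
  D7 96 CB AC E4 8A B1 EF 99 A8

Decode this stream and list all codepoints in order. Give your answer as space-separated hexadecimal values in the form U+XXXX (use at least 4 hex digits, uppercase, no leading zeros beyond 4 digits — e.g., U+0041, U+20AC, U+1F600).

Byte[0]=D7: 2-byte lead, need 1 cont bytes. acc=0x17
Byte[1]=96: continuation. acc=(acc<<6)|0x16=0x5D6
Completed: cp=U+05D6 (starts at byte 0)
Byte[2]=CB: 2-byte lead, need 1 cont bytes. acc=0xB
Byte[3]=AC: continuation. acc=(acc<<6)|0x2C=0x2EC
Completed: cp=U+02EC (starts at byte 2)
Byte[4]=E4: 3-byte lead, need 2 cont bytes. acc=0x4
Byte[5]=8A: continuation. acc=(acc<<6)|0x0A=0x10A
Byte[6]=B1: continuation. acc=(acc<<6)|0x31=0x42B1
Completed: cp=U+42B1 (starts at byte 4)
Byte[7]=EF: 3-byte lead, need 2 cont bytes. acc=0xF
Byte[8]=99: continuation. acc=(acc<<6)|0x19=0x3D9
Byte[9]=A8: continuation. acc=(acc<<6)|0x28=0xF668
Completed: cp=U+F668 (starts at byte 7)

Answer: U+05D6 U+02EC U+42B1 U+F668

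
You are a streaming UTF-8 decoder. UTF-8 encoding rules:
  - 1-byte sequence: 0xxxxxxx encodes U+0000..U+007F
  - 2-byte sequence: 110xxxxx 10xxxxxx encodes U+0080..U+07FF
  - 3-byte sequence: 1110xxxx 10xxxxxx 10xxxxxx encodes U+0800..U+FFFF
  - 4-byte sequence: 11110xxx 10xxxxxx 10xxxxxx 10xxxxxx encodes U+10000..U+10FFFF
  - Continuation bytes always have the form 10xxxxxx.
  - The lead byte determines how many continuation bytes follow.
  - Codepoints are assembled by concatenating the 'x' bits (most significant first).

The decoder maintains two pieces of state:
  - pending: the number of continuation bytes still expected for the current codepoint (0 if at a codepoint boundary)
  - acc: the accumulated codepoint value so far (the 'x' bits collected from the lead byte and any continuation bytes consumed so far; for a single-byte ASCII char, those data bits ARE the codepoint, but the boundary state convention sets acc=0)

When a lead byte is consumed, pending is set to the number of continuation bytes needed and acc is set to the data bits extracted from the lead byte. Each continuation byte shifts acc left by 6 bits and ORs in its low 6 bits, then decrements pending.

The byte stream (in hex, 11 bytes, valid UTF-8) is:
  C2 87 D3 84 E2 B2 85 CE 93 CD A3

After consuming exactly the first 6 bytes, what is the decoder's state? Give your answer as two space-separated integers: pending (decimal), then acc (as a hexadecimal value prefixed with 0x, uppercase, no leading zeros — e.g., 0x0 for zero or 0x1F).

Byte[0]=C2: 2-byte lead. pending=1, acc=0x2
Byte[1]=87: continuation. acc=(acc<<6)|0x07=0x87, pending=0
Byte[2]=D3: 2-byte lead. pending=1, acc=0x13
Byte[3]=84: continuation. acc=(acc<<6)|0x04=0x4C4, pending=0
Byte[4]=E2: 3-byte lead. pending=2, acc=0x2
Byte[5]=B2: continuation. acc=(acc<<6)|0x32=0xB2, pending=1

Answer: 1 0xB2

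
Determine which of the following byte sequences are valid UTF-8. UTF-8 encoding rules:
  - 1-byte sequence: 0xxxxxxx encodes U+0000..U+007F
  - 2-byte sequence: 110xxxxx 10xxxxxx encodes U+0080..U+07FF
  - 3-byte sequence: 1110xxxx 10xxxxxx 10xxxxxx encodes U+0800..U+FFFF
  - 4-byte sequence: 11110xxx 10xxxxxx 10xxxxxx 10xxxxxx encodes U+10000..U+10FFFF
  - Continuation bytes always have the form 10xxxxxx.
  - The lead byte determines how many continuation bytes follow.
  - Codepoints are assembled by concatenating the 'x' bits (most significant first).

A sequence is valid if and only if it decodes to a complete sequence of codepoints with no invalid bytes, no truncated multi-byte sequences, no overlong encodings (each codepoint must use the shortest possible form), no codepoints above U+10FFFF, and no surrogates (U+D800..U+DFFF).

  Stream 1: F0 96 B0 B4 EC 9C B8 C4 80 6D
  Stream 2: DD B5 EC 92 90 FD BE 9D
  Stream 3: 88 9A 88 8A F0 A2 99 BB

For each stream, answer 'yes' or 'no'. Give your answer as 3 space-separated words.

Answer: yes no no

Derivation:
Stream 1: decodes cleanly. VALID
Stream 2: error at byte offset 5. INVALID
Stream 3: error at byte offset 0. INVALID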